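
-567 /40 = -14.18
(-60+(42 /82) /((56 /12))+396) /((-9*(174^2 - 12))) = -9187 /7444944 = -0.00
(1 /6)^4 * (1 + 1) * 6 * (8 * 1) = 2 /27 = 0.07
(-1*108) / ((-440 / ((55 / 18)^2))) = 55 / 24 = 2.29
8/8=1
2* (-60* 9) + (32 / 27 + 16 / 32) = -58229 / 54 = -1078.31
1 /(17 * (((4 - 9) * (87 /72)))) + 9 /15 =291 /493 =0.59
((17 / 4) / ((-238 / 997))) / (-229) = 997 / 12824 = 0.08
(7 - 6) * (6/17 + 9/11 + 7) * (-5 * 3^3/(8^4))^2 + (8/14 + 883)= 2425579884265/2745171968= 883.58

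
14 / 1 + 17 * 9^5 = 1003847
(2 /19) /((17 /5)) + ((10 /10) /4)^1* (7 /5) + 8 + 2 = 67061 /6460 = 10.38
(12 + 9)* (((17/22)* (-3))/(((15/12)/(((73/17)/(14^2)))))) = -657/770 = -0.85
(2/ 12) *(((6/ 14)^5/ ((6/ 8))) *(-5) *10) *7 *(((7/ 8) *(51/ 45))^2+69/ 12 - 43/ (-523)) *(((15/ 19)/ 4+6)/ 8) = -1480183911/ 249299456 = -5.94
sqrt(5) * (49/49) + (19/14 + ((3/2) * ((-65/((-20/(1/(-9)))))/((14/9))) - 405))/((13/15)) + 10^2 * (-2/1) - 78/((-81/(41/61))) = -1595881439/2398032 + sqrt(5) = -663.26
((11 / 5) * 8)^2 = 7744 / 25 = 309.76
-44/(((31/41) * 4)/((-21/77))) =123/31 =3.97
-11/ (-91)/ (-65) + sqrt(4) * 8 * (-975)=-92274011/ 5915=-15600.00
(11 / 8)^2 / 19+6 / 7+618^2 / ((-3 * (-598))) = 544257605 / 2545088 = 213.85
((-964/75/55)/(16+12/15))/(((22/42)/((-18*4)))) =5784/3025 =1.91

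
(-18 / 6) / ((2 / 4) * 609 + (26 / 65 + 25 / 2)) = -5 / 529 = -0.01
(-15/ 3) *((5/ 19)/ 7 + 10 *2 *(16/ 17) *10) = -941.36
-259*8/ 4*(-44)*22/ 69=501424/ 69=7267.01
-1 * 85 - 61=-146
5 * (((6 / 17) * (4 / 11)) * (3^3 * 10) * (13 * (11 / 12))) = 35100 / 17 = 2064.71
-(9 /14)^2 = -81 /196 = -0.41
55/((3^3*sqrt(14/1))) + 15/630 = 1/42 + 55*sqrt(14)/378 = 0.57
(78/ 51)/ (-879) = -26/ 14943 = -0.00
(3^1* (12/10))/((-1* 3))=-6/5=-1.20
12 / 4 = 3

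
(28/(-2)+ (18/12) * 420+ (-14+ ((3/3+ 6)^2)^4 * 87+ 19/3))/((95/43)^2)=102752831.92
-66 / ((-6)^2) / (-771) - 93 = -93.00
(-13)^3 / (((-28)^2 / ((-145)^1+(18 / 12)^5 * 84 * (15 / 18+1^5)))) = -36011027 / 12544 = -2870.78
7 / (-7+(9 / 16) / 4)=-448 / 439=-1.02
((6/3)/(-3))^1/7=-2/21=-0.10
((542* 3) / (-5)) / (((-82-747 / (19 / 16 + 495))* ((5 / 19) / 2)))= 245267466 / 8286875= 29.60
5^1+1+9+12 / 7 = 117 / 7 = 16.71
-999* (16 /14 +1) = -14985 /7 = -2140.71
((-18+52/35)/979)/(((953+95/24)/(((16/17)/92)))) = -192/1064716345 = -0.00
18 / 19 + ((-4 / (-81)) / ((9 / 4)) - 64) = -873038 / 13851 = -63.03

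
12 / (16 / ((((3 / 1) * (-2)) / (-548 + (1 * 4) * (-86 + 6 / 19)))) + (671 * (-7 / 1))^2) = 684 / 1257658505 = 0.00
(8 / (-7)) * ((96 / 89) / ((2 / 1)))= -384 / 623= -0.62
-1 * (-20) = 20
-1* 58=-58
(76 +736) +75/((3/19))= 1287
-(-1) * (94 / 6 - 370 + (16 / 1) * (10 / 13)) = -13339 / 39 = -342.03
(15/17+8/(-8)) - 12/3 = -70/17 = -4.12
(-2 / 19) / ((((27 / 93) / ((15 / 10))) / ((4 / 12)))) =-31 / 171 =-0.18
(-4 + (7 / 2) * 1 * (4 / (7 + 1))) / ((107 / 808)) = -1818 / 107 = -16.99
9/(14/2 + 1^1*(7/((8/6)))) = 36/49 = 0.73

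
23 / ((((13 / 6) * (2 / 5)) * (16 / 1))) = 345 / 208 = 1.66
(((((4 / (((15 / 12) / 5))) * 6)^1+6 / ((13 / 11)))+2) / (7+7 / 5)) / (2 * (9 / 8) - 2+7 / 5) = 67000 / 9009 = 7.44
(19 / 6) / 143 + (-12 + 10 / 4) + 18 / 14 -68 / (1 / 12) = -824.19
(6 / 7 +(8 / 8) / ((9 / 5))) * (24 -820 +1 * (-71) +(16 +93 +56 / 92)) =-1550380 / 1449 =-1069.97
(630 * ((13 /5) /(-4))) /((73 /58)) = -23751 /73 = -325.36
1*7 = 7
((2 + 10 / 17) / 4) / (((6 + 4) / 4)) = 0.26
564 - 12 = 552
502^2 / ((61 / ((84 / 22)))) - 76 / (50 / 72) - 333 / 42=3676894791 / 234850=15656.35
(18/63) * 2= 4/7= 0.57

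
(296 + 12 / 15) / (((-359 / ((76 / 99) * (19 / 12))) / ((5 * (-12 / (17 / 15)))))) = 10714480 / 201399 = 53.20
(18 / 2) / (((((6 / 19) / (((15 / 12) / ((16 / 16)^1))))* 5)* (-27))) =-19 / 72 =-0.26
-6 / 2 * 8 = -24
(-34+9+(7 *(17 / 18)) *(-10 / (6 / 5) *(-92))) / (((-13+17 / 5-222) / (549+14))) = -383332625 / 31266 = -12260.37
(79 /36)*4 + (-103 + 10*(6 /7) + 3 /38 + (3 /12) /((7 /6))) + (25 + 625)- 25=645952 /1197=539.64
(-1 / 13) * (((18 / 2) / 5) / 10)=-9 / 650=-0.01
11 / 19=0.58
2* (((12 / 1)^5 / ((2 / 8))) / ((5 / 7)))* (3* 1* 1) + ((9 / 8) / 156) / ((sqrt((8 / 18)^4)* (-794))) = 220927270845249 / 26424320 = 8360755.20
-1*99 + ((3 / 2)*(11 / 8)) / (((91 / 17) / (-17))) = -153681 / 1456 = -105.55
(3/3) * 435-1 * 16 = 419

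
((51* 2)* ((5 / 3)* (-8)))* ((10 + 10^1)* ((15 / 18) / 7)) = -68000 / 21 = -3238.10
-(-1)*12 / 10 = 6 / 5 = 1.20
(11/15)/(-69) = -11/1035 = -0.01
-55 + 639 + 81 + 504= 1169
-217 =-217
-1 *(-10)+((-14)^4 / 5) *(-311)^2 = 3715633986 / 5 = 743126797.20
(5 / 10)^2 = 1 / 4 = 0.25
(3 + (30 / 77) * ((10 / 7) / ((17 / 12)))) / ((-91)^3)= -31089 / 6904971073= -0.00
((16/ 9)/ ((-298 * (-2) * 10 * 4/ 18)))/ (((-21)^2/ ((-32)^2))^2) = 1048576/ 144888345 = 0.01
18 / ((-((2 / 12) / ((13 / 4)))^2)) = -13689 / 2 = -6844.50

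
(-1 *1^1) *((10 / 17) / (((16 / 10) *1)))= -25 / 68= -0.37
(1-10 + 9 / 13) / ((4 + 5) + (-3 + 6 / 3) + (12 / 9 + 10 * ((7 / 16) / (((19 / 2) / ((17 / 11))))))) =-270864 / 327509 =-0.83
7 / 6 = 1.17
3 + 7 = 10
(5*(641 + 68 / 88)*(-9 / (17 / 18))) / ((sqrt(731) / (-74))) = 423146430*sqrt(731) / 136697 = 83693.24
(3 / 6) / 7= 1 / 14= 0.07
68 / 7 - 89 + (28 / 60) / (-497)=-591082 / 7455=-79.29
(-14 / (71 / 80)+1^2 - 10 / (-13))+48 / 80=-61866 / 4615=-13.41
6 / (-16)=-0.38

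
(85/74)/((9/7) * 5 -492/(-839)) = 499205/3048726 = 0.16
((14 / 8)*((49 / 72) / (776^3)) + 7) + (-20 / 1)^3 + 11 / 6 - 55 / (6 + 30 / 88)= -33374953833281143 / 4171952406528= -7999.84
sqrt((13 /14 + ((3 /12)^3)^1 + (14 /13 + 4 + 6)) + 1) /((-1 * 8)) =-sqrt(6900985) /5824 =-0.45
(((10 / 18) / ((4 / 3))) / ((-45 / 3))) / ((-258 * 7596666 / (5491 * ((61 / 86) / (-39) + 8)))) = 146999561 / 236650974592032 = 0.00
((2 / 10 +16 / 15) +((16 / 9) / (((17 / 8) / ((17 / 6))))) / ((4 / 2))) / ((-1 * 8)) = -331 / 1080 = -0.31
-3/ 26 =-0.12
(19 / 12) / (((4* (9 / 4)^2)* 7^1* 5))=19 / 8505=0.00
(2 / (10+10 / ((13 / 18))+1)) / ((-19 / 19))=-26 / 323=-0.08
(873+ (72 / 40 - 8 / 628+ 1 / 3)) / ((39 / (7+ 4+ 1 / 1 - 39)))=-6182727 / 10205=-605.85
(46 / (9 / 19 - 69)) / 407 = -437 / 264957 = -0.00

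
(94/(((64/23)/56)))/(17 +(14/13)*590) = 98371/33924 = 2.90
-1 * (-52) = 52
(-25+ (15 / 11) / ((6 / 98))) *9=-270 / 11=-24.55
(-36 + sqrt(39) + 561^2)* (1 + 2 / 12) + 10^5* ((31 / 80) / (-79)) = 7* sqrt(39) / 6 + 57929435 / 158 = 366649.28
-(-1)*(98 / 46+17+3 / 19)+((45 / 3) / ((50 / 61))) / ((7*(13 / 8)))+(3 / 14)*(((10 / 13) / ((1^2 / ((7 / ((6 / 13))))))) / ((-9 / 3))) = 23936299 / 1193010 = 20.06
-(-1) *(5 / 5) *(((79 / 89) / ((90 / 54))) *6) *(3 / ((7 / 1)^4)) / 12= 711 / 2136890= 0.00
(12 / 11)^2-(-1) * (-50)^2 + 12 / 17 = 5146400 / 2057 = 2501.90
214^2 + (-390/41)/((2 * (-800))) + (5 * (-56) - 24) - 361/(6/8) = 885810037/19680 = 45010.67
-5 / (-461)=5 / 461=0.01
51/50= 1.02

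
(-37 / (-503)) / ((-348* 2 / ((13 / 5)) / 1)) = -481 / 1750440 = -0.00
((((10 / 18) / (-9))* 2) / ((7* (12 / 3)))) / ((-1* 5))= 0.00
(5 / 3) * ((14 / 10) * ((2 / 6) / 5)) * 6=0.93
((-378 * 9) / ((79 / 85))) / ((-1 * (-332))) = -144585 / 13114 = -11.03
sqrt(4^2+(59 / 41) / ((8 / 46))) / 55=0.09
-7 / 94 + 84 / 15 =2597 / 470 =5.53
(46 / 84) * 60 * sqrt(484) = 722.86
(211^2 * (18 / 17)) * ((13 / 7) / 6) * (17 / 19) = 1736319 / 133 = 13055.03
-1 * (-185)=185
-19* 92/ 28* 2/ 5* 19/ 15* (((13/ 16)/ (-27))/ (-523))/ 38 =-5681/ 118616400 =-0.00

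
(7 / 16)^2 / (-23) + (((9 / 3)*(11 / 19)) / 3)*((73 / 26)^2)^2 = 35.97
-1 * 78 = -78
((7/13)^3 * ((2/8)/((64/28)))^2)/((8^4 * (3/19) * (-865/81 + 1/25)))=-215549775/794102006284288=-0.00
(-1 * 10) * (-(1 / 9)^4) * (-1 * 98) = -980 / 6561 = -0.15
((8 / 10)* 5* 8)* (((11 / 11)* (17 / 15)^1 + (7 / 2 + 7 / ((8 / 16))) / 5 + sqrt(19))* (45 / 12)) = 120* sqrt(19) + 556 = 1079.07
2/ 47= 0.04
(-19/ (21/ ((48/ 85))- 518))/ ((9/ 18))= 608/ 7693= 0.08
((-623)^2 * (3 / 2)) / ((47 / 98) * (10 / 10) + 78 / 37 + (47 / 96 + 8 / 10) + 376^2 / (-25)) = -2533240357200 / 24589339213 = -103.02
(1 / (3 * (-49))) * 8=-8 / 147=-0.05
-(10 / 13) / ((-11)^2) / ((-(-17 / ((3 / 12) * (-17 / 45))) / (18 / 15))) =1 / 23595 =0.00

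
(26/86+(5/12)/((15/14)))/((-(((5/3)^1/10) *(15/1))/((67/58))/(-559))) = 93197/522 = 178.54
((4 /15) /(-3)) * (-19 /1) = 76 /45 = 1.69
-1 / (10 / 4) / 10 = -1 / 25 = -0.04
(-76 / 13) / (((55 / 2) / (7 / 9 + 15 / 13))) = -34352 / 83655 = -0.41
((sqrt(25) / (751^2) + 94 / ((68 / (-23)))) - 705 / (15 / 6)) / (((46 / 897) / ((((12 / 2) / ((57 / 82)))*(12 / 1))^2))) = -65648133.60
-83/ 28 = -2.96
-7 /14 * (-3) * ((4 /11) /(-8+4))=-3 /22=-0.14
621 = 621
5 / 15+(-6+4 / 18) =-5.44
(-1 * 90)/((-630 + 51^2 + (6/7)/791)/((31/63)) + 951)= -367815/20256728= -0.02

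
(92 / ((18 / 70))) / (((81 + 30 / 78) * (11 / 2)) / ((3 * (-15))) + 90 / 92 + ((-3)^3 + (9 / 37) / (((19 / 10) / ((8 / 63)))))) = -47378403800 / 4760976599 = -9.95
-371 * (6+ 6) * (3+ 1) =-17808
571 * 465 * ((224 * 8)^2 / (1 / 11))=9379026370560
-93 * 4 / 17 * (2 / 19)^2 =-1488 / 6137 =-0.24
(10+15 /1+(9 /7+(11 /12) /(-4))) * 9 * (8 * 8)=105060 /7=15008.57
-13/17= -0.76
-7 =-7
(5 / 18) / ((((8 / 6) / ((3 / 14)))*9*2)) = 5 / 2016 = 0.00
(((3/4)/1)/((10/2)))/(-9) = -1/60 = -0.02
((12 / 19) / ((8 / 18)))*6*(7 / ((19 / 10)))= 11340 / 361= 31.41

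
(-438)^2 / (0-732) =-15987 / 61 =-262.08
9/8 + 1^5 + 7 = 73/8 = 9.12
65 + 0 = 65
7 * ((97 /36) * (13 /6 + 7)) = 37345 /216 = 172.89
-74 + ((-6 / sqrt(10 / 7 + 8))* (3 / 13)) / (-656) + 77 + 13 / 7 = 3* sqrt(462) / 93808 + 34 / 7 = 4.86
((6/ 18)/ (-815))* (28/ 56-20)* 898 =5837/ 815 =7.16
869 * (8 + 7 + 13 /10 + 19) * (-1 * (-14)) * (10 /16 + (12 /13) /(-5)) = 491731471 /2600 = 189127.49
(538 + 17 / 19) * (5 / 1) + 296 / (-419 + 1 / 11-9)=240913001 / 89433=2693.78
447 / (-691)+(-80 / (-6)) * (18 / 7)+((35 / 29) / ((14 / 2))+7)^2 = 346107919 / 4067917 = 85.08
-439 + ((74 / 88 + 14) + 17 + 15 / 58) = -519205 / 1276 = -406.90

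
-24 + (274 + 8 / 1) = 258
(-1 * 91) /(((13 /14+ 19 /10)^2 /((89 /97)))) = -9921275 /950697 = -10.44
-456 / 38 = -12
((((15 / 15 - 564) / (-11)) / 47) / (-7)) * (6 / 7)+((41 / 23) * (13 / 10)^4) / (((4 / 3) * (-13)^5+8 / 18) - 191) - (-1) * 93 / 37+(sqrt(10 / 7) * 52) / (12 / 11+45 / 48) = 2287111636822335111 / 960906930174730000+9152 * sqrt(70) / 2499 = 33.02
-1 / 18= -0.06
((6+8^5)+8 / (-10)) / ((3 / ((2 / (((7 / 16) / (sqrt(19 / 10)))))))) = 68837.70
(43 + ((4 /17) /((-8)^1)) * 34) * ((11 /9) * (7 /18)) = 539 /27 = 19.96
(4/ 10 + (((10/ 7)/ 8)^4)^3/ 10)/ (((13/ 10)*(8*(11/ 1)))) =0.00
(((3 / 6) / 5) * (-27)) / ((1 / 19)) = -513 / 10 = -51.30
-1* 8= -8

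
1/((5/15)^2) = 9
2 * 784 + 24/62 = 1568.39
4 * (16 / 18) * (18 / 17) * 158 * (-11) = -111232 / 17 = -6543.06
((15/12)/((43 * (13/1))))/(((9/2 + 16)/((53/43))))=265/1971034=0.00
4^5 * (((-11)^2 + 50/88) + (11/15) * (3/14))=47988992/385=124646.73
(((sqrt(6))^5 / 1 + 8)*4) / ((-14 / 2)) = -144*sqrt(6) / 7 - 32 / 7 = -54.96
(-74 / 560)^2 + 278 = 21796569 / 78400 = 278.02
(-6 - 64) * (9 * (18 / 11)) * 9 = -102060 / 11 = -9278.18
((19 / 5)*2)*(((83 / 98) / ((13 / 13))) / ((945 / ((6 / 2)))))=0.02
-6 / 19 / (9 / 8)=-16 / 57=-0.28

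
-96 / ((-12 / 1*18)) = 0.44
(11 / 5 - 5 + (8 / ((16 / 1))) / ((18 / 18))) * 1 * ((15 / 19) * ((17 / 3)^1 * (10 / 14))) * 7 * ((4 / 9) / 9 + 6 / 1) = -478975 / 1539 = -311.22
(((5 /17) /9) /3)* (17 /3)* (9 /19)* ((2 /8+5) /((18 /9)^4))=35 /3648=0.01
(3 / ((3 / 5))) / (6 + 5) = 5 / 11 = 0.45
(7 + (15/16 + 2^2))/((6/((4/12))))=191/288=0.66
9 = 9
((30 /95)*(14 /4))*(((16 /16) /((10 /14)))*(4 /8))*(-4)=-294 /95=-3.09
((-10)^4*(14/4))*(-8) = -280000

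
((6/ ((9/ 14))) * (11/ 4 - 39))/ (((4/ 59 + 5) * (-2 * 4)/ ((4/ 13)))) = 59885/ 23322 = 2.57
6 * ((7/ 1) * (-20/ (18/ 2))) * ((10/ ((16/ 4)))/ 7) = -100/ 3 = -33.33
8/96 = 1/12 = 0.08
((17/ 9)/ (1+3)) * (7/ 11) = 119/ 396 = 0.30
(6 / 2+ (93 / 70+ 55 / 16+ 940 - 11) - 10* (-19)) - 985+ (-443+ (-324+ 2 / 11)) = -625.05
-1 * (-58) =58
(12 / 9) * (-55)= -220 / 3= -73.33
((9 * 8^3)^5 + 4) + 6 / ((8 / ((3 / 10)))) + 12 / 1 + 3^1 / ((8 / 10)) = 83104079498937631519 / 40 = 2077601987473440787.98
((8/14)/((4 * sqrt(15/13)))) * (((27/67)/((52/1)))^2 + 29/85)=352071389 * sqrt(195)/108333934800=0.05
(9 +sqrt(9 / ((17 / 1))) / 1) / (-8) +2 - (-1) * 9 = 79 / 8 - 3 * sqrt(17) / 136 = 9.78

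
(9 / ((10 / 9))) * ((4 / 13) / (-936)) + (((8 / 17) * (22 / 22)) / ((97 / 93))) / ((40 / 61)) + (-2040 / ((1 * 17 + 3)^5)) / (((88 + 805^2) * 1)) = 0.69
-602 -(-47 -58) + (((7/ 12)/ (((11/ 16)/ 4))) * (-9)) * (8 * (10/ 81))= -156569/ 297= -527.17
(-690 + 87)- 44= -647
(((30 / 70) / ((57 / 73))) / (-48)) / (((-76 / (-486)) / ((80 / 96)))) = -9855 / 161728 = -0.06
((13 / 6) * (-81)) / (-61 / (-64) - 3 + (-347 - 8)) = 1248 / 2539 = 0.49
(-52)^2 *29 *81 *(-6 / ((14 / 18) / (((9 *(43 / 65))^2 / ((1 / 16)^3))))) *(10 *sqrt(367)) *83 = -206674418944180224 *sqrt(367) / 35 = -113123208137440286.37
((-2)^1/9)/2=-1/9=-0.11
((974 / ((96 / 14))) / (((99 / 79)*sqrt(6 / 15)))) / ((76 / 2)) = 269311*sqrt(10) / 180576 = 4.72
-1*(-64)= 64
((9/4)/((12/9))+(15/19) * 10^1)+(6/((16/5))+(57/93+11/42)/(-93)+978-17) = 17897972333/18405072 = 972.45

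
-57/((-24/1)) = 19/8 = 2.38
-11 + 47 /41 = -404 /41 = -9.85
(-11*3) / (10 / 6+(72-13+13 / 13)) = -99 / 185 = -0.54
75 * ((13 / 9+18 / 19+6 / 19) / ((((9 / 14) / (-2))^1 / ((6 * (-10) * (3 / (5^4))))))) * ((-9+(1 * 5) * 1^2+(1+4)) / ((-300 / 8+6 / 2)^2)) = 207424 / 1356885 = 0.15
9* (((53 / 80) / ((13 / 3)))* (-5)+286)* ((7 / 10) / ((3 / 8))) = 1245909 / 260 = 4791.96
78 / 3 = 26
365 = 365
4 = 4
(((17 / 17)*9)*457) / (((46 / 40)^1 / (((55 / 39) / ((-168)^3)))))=-125675 / 118145664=-0.00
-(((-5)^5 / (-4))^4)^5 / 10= -717464813734306340312949500000000000000000000000000000000.00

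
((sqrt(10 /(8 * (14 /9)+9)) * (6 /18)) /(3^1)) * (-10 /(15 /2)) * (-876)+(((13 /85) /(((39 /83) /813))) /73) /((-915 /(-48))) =359888 /1892525+1168 * sqrt(1930) /579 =88.81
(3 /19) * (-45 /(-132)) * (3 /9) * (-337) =-5055 /836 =-6.05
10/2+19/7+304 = 2182/7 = 311.71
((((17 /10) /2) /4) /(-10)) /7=-17 /5600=-0.00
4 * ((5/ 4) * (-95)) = -475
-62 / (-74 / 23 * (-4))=-713 / 148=-4.82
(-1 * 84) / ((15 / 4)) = -22.40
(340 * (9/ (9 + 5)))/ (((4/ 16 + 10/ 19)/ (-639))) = -74302920/ 413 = -179910.22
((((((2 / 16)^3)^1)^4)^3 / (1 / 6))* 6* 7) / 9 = 7 / 81129638414606681695789005144064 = 0.00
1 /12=0.08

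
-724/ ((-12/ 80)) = 14480/ 3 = 4826.67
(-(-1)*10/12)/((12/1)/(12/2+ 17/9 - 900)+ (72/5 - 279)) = -200725/63737442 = -0.00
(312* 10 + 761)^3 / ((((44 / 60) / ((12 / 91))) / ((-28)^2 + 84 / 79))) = 93226022462026800 / 11297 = 8252281354521.27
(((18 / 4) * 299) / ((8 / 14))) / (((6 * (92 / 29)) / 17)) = 2102.95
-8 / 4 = -2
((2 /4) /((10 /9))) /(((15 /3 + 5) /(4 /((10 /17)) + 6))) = 72 /125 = 0.58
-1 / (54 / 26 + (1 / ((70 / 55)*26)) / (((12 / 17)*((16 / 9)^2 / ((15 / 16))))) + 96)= -5963776 / 584984535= -0.01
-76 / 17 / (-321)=76 / 5457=0.01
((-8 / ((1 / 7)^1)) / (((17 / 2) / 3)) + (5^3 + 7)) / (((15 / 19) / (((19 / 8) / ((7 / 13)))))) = 746187 / 1190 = 627.05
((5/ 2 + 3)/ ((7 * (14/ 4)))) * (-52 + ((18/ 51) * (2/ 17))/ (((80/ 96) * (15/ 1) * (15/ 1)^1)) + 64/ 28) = -138285884/ 12390875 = -11.16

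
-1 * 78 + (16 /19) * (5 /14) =-10334 /133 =-77.70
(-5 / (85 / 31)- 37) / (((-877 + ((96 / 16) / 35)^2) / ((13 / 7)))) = 1501500 / 18262913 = 0.08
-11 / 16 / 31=-11 / 496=-0.02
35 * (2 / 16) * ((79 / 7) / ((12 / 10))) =1975 / 48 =41.15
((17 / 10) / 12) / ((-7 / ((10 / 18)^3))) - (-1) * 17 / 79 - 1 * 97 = -936454487 / 9675288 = -96.79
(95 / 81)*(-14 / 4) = -665 / 162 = -4.10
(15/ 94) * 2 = 15/ 47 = 0.32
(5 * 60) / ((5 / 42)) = 2520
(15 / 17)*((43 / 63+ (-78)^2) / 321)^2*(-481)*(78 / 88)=-4594258005364625 / 33989928588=-135165.27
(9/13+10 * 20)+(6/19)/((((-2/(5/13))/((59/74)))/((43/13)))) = 47649247/237614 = 200.53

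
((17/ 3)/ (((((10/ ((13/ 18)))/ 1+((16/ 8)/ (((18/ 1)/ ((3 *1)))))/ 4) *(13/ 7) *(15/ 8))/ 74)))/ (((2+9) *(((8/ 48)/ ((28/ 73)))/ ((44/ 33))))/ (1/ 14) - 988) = -4508672/ 489087975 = -0.01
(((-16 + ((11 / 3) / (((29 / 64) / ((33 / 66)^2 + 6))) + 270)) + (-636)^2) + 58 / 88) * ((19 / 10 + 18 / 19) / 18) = 838322305543 / 13091760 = 64034.35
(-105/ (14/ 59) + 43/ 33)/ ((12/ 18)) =-29119/ 44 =-661.80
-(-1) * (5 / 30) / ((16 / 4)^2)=1 / 96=0.01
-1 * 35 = -35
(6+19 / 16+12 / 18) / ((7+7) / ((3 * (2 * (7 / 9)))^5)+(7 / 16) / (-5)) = -96.76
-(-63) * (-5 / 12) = -26.25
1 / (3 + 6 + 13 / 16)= 16 / 157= 0.10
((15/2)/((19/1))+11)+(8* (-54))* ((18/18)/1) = -15983/38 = -420.61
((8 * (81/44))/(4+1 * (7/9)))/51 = 486/8041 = 0.06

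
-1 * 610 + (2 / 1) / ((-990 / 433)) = -302383 / 495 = -610.87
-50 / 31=-1.61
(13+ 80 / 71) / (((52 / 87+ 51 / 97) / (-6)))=-50785902 / 673151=-75.45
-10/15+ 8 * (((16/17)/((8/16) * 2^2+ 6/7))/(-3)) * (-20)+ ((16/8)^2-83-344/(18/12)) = -14863/51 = -291.43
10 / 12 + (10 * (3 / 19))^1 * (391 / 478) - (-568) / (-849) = 3741903 / 2570206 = 1.46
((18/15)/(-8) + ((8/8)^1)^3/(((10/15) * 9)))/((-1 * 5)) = -0.00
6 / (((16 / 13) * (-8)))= -39 / 64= -0.61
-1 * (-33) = 33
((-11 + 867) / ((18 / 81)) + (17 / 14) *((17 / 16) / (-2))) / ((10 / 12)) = 5176221 / 1120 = 4621.63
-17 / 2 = -8.50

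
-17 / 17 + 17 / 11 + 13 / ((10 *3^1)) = 323 / 330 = 0.98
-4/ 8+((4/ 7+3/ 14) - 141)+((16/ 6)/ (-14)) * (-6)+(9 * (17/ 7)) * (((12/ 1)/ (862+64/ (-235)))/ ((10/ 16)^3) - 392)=-51423253991/ 5906425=-8706.32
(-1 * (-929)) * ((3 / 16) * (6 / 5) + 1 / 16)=21367 / 80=267.09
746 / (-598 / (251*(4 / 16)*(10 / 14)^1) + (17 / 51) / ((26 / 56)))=-18256485 / 308938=-59.09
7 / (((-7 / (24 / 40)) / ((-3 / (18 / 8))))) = 0.80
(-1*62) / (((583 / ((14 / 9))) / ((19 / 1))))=-16492 / 5247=-3.14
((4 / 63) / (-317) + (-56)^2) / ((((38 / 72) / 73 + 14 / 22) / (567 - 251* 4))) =-87908893065488 / 41284495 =-2129344.03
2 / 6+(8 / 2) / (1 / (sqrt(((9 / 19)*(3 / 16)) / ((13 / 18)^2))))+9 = 54*sqrt(57) / 247+28 / 3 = 10.98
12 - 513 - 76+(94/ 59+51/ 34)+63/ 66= -371846/ 649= -572.95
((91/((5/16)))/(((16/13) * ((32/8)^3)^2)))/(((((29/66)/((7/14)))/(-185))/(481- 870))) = 561888327/118784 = 4730.34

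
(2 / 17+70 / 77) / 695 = 192 / 129965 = 0.00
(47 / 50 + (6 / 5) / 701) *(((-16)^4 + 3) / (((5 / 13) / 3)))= 84366585147 / 175250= 481407.05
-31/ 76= -0.41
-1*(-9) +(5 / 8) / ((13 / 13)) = 77 / 8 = 9.62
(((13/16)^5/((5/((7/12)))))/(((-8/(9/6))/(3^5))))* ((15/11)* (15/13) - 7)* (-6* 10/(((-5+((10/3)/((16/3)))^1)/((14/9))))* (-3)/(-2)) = 4712479317/14417920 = 326.85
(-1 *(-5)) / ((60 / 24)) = 2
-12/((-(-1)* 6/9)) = -18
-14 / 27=-0.52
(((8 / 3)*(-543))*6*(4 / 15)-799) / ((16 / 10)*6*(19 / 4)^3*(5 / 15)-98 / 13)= -270036 / 29069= -9.29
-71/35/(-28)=71/980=0.07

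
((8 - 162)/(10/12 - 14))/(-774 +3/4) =-1232/81449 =-0.02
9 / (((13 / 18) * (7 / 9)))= 1458 / 91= 16.02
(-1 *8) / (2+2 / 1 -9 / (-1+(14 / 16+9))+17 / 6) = -3408 / 2479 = -1.37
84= 84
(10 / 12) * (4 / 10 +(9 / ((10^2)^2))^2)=40000081 / 120000000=0.33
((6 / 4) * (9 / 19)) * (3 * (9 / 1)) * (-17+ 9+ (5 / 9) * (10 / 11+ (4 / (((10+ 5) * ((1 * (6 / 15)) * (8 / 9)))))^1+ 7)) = -102303 / 1672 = -61.19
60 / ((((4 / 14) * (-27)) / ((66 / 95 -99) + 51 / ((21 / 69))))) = -10236 / 19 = -538.74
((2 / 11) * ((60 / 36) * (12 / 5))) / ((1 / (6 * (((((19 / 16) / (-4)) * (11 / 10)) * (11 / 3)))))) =-209 / 40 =-5.22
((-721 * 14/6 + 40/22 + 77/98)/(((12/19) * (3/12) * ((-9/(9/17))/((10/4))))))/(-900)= -2948933/1696464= -1.74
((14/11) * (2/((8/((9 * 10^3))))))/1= 2863.64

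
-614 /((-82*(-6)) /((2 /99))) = -307 /12177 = -0.03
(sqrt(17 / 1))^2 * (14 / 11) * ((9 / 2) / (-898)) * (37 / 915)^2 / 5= -0.00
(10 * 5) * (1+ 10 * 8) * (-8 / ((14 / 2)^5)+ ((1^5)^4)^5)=68035950 / 16807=4048.07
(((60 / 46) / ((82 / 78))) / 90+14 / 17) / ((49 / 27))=362421 / 785519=0.46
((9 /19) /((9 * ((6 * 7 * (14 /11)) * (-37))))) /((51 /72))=-22 /585599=-0.00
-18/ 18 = -1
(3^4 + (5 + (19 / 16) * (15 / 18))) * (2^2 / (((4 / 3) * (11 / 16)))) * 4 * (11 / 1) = 16702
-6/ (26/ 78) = -18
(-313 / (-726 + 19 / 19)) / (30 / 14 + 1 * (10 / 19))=41629 / 257375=0.16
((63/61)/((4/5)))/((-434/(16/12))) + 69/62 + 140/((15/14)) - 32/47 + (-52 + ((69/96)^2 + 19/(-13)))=277384320907/3549391872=78.15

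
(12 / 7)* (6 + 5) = 132 / 7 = 18.86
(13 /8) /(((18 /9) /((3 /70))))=39 /1120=0.03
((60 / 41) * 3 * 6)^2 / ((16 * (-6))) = -12150 / 1681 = -7.23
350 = 350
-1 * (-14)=14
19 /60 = 0.32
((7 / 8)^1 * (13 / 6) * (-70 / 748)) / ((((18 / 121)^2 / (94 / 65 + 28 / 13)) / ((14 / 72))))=-5934929 / 1057536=-5.61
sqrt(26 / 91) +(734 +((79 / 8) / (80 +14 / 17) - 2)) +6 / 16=sqrt(14) / 7 +8051609 / 10992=733.03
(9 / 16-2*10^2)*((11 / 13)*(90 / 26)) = -1579545 / 2704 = -584.15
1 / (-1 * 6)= -1 / 6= -0.17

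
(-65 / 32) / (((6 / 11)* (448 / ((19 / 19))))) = -715 / 86016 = -0.01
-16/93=-0.17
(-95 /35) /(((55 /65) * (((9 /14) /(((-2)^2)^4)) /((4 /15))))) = -505856 /1485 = -340.64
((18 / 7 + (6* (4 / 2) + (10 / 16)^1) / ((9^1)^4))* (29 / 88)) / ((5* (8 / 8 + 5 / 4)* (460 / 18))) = 27419239 / 9295624800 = 0.00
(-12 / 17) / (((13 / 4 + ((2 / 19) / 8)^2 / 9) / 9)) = -5614272 / 2872133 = -1.95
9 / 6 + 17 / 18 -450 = -4028 / 9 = -447.56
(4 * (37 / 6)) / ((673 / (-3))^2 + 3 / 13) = 0.00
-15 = -15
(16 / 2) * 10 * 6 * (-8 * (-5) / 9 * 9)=19200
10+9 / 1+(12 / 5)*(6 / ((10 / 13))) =37.72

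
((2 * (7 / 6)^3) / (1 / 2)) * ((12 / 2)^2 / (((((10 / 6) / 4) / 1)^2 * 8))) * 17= 69972 / 25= 2798.88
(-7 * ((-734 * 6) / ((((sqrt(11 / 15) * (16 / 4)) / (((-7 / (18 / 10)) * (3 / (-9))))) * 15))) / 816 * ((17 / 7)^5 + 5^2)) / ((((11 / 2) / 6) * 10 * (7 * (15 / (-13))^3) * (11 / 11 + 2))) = -20605777244 * sqrt(165) / 750088906875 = -0.35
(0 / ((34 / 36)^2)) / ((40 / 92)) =0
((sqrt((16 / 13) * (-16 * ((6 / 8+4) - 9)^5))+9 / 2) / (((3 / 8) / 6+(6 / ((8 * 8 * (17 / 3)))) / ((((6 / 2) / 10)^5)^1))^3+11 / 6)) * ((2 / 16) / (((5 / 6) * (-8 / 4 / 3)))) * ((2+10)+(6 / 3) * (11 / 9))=-14308887209472 * sqrt(221) / 129200370752483 - 5792871292416 / 129200370752483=-1.69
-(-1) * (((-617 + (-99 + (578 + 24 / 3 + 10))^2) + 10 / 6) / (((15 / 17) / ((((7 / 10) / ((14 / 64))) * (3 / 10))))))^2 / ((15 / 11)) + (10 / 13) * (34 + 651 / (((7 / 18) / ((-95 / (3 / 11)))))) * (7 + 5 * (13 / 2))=111128658157067516 / 2109375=52683215718.91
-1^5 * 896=-896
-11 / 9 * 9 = -11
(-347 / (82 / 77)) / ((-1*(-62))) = -26719 / 5084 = -5.26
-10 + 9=-1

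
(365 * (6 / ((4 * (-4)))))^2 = 1199025 / 64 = 18734.77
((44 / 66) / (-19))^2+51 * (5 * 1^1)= 828499 / 3249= 255.00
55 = 55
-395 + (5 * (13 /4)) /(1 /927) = 58675 /4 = 14668.75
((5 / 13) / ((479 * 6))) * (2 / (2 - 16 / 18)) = 3 / 12454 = 0.00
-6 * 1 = -6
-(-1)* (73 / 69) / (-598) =-73 / 41262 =-0.00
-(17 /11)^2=-289 /121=-2.39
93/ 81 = 31/ 27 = 1.15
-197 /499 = -0.39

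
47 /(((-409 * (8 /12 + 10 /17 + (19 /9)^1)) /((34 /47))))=-5202 /210635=-0.02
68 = 68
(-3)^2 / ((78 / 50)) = 75 / 13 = 5.77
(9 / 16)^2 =81 / 256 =0.32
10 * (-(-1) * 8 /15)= 16 /3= 5.33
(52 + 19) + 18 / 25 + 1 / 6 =10783 / 150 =71.89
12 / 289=0.04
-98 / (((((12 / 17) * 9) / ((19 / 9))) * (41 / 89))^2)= -40493110441 / 794090952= -50.99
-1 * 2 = -2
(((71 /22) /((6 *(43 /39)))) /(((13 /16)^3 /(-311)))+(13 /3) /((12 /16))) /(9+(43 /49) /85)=-207564620095 /6749720406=-30.75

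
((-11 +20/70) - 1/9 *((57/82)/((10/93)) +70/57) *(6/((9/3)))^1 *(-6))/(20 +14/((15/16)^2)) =-280565/22041026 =-0.01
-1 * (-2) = 2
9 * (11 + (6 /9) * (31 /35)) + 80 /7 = 4051 /35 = 115.74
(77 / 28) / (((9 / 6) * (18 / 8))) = 22 / 27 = 0.81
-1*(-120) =120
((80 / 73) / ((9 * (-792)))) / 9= -10 / 585387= -0.00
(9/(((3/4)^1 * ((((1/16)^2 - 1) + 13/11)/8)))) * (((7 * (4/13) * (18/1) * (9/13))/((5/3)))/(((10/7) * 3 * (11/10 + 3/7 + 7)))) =20028653568/87945065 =227.74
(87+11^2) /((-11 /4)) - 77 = -1679 /11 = -152.64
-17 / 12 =-1.42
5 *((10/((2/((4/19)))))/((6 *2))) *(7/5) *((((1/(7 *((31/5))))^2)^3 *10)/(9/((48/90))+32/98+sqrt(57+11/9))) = 25286250000/380222384283549853577 - 20000000 *sqrt(131)/7759640495582650073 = 0.00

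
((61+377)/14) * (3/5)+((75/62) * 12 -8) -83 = -62618/1085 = -57.71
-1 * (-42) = 42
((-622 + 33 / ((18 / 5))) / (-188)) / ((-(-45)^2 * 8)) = -3677 / 18273600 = -0.00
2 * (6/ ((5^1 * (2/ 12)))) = 72/ 5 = 14.40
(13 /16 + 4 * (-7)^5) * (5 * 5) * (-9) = 15126117.19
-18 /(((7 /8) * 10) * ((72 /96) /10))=-192 /7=-27.43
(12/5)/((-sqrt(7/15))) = -12 * sqrt(105)/35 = -3.51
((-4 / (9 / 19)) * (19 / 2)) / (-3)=722 / 27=26.74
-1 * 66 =-66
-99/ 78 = -1.27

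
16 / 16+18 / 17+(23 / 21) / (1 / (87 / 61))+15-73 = -394738 / 7259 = -54.38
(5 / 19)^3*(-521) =-65125 / 6859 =-9.49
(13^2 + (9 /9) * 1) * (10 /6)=850 /3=283.33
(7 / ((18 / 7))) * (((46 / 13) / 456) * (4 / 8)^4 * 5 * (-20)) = -28175 / 213408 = -0.13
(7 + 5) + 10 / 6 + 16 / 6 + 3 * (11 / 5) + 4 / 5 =23.73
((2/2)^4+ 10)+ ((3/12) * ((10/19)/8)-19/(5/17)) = -53.58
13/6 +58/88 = 373/132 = 2.83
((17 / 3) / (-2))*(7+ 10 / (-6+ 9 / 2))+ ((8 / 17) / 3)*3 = -145 / 306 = -0.47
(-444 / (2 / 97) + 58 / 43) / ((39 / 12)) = -3703616 / 559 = -6625.43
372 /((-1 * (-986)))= 186 /493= 0.38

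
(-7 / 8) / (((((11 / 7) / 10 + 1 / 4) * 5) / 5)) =-245 / 114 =-2.15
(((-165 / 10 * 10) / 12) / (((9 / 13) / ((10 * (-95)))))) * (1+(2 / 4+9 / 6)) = 339625 / 6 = 56604.17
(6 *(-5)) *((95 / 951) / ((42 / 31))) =-14725 / 6657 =-2.21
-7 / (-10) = 7 / 10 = 0.70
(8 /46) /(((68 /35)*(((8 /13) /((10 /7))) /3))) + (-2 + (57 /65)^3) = -301625773 /429513500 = -0.70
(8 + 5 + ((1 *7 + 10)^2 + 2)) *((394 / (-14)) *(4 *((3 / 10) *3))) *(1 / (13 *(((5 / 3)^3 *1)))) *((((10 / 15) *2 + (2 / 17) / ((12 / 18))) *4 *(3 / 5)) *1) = -1280644992 / 690625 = -1854.33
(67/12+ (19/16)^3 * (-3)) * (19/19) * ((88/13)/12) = 5819/18432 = 0.32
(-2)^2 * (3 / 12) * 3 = 3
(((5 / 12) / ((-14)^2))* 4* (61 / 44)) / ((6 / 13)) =3965 / 155232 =0.03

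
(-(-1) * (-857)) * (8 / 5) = -6856 / 5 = -1371.20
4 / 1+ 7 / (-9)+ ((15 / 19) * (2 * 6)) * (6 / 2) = 5411 / 171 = 31.64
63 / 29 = 2.17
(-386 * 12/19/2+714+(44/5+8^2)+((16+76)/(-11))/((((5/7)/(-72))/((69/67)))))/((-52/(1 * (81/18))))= -96607611/728156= -132.67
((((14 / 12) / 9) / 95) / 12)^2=0.00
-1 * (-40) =40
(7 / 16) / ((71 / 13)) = 91 / 1136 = 0.08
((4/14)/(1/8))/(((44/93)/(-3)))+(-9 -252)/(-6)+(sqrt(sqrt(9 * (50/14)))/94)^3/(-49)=29.01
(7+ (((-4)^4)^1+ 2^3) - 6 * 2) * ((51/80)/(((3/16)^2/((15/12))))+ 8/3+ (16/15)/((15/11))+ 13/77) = 16848949/2475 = 6807.66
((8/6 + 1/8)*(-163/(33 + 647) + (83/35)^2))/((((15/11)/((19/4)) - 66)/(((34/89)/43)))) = -187466521/176601660480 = -0.00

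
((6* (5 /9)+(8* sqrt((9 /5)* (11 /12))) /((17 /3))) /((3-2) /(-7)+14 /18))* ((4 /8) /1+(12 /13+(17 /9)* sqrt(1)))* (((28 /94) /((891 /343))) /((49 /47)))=2.95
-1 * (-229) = 229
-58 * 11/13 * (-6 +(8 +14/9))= -20416/117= -174.50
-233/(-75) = 233/75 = 3.11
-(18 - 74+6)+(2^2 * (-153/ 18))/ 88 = 2183/ 44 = 49.61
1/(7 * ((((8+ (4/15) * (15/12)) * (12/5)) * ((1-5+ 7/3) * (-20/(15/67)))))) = 9/187600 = 0.00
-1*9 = -9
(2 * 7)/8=7/4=1.75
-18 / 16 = -9 / 8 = -1.12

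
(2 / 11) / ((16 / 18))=9 / 44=0.20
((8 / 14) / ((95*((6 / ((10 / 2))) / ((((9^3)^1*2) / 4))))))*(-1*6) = -1458 / 133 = -10.96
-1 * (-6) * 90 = 540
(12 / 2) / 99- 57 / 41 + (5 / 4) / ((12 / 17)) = 9551 / 21648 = 0.44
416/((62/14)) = 93.94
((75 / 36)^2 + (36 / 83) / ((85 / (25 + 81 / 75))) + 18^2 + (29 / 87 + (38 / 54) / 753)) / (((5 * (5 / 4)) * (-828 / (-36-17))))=999846891084361 / 296910874350000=3.37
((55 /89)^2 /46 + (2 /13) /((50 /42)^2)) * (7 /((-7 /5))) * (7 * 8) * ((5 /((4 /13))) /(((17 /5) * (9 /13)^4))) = -680.75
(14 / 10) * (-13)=-91 / 5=-18.20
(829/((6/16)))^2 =43983424/9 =4887047.11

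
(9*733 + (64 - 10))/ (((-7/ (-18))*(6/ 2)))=39906/ 7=5700.86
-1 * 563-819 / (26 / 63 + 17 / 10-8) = -1572197 / 3709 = -423.89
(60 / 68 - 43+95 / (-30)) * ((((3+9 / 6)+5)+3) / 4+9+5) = -632803 / 816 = -775.49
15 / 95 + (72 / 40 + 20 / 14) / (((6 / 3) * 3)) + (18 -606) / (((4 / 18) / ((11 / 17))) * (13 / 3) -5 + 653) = -80559947 / 384831510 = -0.21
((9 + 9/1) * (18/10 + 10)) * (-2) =-2124/5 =-424.80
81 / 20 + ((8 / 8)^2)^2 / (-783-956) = 140839 / 34780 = 4.05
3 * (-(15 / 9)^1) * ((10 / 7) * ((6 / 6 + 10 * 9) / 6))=-325 / 3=-108.33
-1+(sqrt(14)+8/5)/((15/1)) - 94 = -7117/75+sqrt(14)/15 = -94.64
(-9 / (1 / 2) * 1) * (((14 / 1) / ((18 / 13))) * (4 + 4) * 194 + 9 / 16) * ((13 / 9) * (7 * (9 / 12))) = -205641163 / 96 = -2142095.45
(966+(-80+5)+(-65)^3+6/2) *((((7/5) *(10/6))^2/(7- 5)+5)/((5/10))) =-38048609/9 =-4227623.22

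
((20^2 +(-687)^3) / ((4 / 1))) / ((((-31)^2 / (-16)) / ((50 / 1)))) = 64848460600 / 961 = 67480187.93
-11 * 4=-44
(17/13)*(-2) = -2.62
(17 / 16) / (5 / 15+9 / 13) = 663 / 640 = 1.04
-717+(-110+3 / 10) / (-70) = -500803 / 700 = -715.43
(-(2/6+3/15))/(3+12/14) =-56/405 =-0.14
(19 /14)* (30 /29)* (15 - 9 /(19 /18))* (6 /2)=5535 /203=27.27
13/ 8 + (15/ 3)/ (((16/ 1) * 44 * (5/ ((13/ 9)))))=10309/ 6336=1.63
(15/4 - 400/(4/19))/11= -7585/44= -172.39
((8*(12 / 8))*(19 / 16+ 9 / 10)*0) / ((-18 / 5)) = 0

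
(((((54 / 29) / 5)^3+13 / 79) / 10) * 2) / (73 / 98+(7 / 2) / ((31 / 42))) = 0.01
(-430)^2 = 184900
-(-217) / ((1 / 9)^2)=17577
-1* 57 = -57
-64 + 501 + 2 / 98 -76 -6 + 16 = 18180 / 49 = 371.02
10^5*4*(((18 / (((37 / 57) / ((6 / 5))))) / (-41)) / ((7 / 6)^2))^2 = 785818423296000 / 5525394889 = 142219.41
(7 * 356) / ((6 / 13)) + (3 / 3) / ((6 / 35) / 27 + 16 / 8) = 10238081 / 1896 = 5399.83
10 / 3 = 3.33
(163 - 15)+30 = 178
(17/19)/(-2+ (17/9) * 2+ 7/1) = 153/1501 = 0.10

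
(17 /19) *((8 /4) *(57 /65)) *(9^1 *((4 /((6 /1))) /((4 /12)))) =1836 /65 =28.25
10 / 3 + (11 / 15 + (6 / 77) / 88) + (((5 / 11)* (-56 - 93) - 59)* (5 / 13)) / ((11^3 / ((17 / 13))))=4177308337 / 1039218180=4.02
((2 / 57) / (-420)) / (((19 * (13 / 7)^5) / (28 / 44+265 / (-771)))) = -2979641 / 51154464231585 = -0.00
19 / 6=3.17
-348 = -348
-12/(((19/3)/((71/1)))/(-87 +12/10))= 11542.36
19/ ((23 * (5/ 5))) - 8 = -165/ 23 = -7.17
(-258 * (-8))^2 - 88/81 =345067688/81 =4260094.91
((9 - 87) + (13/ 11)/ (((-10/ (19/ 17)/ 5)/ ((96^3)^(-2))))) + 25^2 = 160135023100428041/ 292751413346304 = 547.00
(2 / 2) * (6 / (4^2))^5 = 243 / 32768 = 0.01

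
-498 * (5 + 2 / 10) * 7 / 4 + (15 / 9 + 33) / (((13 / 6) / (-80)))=-29059 / 5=-5811.80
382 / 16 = 191 / 8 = 23.88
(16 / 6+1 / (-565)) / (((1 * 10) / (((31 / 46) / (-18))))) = -140027 / 14034600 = -0.01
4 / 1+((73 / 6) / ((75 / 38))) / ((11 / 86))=129182 / 2475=52.19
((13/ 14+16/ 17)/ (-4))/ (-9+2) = 445/ 6664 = 0.07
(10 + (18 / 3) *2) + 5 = 27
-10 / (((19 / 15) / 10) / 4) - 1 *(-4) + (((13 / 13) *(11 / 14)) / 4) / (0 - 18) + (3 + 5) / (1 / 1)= -5818385 / 19152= -303.80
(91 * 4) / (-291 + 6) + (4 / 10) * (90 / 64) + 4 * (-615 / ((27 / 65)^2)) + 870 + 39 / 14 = -34607522933 / 2585520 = -13385.13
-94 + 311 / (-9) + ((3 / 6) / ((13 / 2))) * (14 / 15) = -75163 / 585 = -128.48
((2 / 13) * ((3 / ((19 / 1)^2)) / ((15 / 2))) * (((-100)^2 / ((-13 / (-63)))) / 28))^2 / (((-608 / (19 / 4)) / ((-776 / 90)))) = 21825000 / 3722098081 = 0.01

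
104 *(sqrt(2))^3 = 208 *sqrt(2) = 294.16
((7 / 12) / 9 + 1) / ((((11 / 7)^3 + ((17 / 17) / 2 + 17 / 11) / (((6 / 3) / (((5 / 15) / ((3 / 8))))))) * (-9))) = -433895 / 17565012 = -0.02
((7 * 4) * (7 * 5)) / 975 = 196 / 195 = 1.01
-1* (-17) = 17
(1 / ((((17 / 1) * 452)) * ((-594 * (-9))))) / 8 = 1 / 328629312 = 0.00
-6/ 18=-1/ 3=-0.33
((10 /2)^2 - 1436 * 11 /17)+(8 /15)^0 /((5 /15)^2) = -15218 /17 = -895.18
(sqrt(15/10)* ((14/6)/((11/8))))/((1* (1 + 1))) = 14* sqrt(6)/33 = 1.04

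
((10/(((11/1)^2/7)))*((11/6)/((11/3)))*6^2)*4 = 5040/121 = 41.65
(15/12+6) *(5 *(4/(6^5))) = 145/7776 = 0.02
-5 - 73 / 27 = -208 / 27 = -7.70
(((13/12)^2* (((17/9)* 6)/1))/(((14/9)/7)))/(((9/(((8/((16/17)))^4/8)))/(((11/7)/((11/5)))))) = 1199779165/387072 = 3099.63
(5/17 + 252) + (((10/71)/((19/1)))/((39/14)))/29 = 6543811171/25937223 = 252.29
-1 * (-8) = 8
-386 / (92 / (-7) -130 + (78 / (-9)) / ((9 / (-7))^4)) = 26591733 / 10079674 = 2.64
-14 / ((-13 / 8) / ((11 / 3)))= 1232 / 39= 31.59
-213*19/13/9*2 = -2698/39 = -69.18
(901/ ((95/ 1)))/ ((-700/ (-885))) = 159477/ 13300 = 11.99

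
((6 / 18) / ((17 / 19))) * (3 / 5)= 19 / 85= 0.22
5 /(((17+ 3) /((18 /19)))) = 9 /38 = 0.24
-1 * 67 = -67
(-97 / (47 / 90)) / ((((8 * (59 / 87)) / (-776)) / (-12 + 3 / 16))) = -6962048415 / 22184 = -313831.97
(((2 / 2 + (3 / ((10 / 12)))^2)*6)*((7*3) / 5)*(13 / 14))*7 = 285831 / 125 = 2286.65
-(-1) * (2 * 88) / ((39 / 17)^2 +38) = 50864 / 12503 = 4.07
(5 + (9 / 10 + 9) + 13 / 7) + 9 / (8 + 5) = 15879 / 910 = 17.45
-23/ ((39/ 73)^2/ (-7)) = 857969/ 1521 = 564.08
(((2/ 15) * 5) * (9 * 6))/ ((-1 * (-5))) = 36/ 5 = 7.20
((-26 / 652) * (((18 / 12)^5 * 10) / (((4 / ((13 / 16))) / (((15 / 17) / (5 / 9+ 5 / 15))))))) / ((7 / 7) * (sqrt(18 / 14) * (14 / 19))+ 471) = -174566576925 / 134660539629568+ 58520475 * sqrt(7) / 67330269814784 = -0.00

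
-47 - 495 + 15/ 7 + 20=-3639/ 7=-519.86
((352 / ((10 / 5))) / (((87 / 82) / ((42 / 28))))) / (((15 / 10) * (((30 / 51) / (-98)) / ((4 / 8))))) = -6010928 / 435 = -13818.23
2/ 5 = 0.40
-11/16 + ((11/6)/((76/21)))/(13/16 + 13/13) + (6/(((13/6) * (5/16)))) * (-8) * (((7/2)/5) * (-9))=1278491007/2865200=446.21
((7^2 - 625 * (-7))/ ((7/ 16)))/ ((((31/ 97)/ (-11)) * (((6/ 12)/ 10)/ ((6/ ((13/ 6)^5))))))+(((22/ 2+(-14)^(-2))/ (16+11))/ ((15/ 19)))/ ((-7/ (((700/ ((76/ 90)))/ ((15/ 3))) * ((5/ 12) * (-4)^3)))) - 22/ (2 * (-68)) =-301803638319710407/ 345164369004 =-874376.57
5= 5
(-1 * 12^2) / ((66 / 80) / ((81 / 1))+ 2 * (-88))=155520 / 190069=0.82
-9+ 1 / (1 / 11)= 2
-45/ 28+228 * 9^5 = 376968771/ 28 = 13463170.39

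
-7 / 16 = -0.44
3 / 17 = 0.18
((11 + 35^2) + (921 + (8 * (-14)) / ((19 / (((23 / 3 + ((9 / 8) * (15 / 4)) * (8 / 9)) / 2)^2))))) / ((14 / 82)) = 55104205 / 4788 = 11508.81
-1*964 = -964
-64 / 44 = -16 / 11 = -1.45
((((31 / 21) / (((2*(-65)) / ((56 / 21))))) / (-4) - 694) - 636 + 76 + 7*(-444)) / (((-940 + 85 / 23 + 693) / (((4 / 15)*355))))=29169232247 / 17186715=1697.20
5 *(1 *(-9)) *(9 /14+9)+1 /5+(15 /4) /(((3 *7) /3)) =-60647 /140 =-433.19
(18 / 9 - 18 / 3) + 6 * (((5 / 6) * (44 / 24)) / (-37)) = -943 / 222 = -4.25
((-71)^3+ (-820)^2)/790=314489/790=398.09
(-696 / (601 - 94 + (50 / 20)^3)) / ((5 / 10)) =-11136 / 4181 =-2.66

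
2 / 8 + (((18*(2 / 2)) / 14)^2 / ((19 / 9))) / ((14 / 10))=21097 / 26068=0.81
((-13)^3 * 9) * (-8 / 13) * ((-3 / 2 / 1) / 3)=-6084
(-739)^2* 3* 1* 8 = 13106904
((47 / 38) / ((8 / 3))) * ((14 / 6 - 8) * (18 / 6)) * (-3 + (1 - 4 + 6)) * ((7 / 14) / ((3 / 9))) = 0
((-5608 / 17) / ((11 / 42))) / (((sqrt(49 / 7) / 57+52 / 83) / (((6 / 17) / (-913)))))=238760016768 / 305526705737 - 6685924896*sqrt(7) / 305526705737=0.72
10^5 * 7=700000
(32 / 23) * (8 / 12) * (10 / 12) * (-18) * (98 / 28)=-1120 / 23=-48.70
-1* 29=-29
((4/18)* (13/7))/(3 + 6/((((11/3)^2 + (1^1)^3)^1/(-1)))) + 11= 59057/5292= 11.16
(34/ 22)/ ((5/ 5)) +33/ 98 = 2029/ 1078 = 1.88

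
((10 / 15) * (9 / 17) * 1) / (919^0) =6 / 17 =0.35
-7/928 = -0.01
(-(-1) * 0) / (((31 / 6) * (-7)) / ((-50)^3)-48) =0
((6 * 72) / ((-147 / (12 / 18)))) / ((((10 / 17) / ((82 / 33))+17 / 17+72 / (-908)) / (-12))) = 22783536 / 1121659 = 20.31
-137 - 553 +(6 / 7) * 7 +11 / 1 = -673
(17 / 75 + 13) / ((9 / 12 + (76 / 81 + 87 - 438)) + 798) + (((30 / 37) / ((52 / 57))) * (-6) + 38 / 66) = -272716549022 / 57688434375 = -4.73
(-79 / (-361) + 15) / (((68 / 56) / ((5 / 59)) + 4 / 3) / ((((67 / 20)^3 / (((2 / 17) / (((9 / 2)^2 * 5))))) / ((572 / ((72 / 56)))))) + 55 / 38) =122868558536076 / 13423890219245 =9.15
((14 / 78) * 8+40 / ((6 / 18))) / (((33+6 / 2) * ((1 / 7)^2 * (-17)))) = -58016 / 5967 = -9.72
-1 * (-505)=505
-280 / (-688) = 35 / 86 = 0.41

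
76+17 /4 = 321 /4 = 80.25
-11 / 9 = -1.22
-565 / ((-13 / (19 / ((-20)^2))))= 2147 / 1040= 2.06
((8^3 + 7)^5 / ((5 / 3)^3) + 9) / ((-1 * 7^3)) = -1016718096023298 / 42875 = -23713541598.21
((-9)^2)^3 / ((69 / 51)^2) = 153586449 / 529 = 290333.55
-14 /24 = -7 /12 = -0.58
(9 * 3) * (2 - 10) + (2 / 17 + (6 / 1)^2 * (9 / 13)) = -42202 / 221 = -190.96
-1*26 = -26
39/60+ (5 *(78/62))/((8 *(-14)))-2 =-24411/17360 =-1.41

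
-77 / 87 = -0.89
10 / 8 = 5 / 4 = 1.25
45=45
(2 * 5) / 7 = 10 / 7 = 1.43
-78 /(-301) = 78 /301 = 0.26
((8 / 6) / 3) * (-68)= -272 / 9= -30.22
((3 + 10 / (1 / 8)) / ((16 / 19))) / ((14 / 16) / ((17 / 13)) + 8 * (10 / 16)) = 26809 / 1542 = 17.39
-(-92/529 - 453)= 10423/23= 453.17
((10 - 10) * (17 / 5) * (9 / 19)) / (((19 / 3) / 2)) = 0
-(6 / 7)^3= -216 / 343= -0.63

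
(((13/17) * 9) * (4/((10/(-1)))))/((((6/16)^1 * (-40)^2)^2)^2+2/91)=-10647/501228000000085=-0.00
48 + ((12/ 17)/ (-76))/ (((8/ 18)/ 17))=3621/ 76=47.64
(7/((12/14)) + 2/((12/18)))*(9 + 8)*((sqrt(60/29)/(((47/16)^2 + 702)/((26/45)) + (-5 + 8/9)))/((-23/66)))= -1501074432*sqrt(435)/48978965911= -0.64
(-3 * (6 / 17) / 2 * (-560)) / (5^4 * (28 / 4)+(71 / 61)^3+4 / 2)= 285996060 / 4223878429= 0.07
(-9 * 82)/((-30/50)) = 1230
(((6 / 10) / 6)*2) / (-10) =-1 / 50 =-0.02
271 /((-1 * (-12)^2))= -271 /144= -1.88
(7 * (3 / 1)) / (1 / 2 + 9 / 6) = 10.50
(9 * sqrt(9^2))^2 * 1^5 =6561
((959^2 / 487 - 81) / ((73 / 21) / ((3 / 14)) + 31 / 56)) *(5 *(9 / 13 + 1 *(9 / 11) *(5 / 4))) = 108802203804 / 117762931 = 923.91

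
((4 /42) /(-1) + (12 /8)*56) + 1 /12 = 7055 /84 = 83.99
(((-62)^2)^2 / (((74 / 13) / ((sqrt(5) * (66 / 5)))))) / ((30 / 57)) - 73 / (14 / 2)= -73 / 7 + 60220957368 * sqrt(5) / 925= 145576372.65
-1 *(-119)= 119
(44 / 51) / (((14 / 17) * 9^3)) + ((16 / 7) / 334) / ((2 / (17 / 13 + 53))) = 6223850 / 33235839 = 0.19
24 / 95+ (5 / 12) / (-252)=72101 / 287280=0.25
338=338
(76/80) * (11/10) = 209/200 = 1.04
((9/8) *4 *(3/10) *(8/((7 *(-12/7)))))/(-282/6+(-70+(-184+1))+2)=9/2980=0.00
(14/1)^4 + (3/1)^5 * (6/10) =192809/5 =38561.80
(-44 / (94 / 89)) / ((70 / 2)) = -1958 / 1645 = -1.19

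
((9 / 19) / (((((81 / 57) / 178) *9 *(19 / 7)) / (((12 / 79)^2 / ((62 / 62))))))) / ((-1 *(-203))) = 2848 / 10316373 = 0.00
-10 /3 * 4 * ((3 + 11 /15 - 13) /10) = 556 /45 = 12.36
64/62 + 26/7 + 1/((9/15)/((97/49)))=36665/4557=8.05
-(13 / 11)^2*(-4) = 5.59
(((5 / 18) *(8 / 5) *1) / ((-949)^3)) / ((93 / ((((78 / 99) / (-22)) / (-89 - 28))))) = -4 / 2337078121263171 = -0.00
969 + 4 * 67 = 1237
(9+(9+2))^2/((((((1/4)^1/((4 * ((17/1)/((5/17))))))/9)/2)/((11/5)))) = 14648832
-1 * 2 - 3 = -5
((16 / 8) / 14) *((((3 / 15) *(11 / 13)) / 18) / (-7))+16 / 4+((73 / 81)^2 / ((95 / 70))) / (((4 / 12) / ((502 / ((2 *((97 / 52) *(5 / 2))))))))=2583829946917 / 25675183170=100.64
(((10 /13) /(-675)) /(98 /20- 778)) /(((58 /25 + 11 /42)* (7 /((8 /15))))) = 320 /7356518091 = 0.00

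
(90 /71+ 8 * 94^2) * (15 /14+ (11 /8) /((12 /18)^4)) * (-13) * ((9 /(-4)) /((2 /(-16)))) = -2113095861981 /15904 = -132865685.49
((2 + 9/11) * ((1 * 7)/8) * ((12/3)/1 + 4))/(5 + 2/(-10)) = 4.11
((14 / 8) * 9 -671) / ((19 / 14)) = -18347 / 38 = -482.82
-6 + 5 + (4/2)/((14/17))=10/7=1.43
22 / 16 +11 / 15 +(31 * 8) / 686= 2.47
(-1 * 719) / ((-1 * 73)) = 719 / 73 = 9.85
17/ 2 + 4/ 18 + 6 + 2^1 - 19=-2.28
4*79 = 316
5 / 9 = 0.56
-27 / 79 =-0.34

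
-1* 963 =-963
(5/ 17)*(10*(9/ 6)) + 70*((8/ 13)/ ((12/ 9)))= 8115/ 221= 36.72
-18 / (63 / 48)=-13.71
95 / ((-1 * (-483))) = 95 / 483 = 0.20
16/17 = 0.94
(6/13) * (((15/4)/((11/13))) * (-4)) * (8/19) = -720/209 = -3.44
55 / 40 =11 / 8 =1.38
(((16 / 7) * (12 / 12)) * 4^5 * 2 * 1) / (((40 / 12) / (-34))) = -1671168 / 35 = -47747.66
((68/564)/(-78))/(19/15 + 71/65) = -17/25944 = -0.00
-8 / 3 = -2.67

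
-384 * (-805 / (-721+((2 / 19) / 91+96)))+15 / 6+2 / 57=-60617106673 / 123191022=-492.06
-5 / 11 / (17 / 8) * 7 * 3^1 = -840 / 187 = -4.49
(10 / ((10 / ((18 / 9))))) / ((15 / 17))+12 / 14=328 / 105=3.12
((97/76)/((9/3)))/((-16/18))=-291/608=-0.48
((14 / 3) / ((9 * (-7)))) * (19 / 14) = -19 / 189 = -0.10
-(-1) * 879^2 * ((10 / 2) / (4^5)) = 3863205 / 1024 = 3772.66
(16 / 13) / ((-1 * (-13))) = 0.09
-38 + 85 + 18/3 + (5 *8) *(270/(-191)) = -677/191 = -3.54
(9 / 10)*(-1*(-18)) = 81 / 5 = 16.20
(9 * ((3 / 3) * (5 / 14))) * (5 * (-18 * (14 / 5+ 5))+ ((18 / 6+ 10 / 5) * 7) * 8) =-9495 / 7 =-1356.43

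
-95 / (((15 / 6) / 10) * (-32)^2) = -95 / 256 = -0.37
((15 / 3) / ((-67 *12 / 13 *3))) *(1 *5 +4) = -65 / 268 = -0.24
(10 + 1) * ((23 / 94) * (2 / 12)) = 253 / 564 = 0.45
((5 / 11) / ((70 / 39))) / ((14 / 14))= 39 / 154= 0.25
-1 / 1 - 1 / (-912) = -911 / 912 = -1.00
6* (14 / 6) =14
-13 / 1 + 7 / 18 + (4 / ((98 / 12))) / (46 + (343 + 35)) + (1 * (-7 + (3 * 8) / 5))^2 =-9080359 / 1168650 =-7.77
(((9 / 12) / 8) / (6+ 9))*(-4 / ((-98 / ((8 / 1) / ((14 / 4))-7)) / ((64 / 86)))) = -0.00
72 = 72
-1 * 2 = -2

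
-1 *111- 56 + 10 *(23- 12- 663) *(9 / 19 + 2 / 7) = -680731 / 133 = -5118.28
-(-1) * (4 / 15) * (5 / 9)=4 / 27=0.15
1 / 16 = 0.06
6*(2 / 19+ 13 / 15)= 554 / 95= 5.83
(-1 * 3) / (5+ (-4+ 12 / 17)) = -51 / 29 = -1.76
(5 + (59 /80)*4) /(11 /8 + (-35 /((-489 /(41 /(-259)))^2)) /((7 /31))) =5100871304718 /882215746855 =5.78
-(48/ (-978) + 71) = -11565/ 163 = -70.95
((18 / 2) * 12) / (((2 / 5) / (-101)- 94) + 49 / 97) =-5290380 / 4580039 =-1.16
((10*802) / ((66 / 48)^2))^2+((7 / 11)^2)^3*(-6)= 31878218660506 / 1771561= 17994423.37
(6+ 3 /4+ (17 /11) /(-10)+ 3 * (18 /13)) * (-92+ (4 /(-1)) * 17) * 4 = -983776 /143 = -6879.55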